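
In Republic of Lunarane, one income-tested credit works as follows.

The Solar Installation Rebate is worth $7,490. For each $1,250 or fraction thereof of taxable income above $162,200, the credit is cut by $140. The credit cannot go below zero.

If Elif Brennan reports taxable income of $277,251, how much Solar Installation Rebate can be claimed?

$0

Solar Installation Rebate: income exceeds $162,200 by $115,051 → 93 increments × $140 = $13,020 ≥ base, so the credit is $0.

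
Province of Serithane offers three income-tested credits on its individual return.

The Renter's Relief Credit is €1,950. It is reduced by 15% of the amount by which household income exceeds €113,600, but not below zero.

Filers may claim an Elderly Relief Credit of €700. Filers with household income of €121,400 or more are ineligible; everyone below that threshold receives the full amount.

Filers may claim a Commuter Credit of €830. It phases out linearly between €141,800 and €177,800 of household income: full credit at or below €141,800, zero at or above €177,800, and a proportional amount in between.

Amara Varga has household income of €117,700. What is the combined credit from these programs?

Renter's Relief Credit: 15% of the €4,100 excess over €113,600 is €615; credit = €1,950 − €615 = €1,335.
Elderly Relief Credit: €117,700 is below the €121,400 cutoff, so the full €700 applies.
Commuter Credit: €117,700 is at or below the €141,800 threshold, so the full €830 applies.
Total: €1,335 + €700 + €830 = €2,865.

€2,865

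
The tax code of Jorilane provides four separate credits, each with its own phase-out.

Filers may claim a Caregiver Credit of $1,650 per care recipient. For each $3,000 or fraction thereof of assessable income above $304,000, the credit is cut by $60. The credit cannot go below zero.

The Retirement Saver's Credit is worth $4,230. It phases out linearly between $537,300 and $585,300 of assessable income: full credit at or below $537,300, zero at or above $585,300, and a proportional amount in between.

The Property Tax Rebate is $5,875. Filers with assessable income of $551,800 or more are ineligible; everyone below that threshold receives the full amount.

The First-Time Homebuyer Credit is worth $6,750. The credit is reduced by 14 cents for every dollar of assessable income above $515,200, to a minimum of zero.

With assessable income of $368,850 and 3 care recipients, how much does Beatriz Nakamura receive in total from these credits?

Caregiver Credit: base = 3 × $1,650 = $4,950. income exceeds $304,000 by $64,850, which is 22 full-or-partial $3,000 increments; reduction = 22 × $60 = $1,320, leaving $3,630.
Retirement Saver's Credit: $368,850 is at or below the $537,300 threshold, so the full $4,230 applies.
Property Tax Rebate: $368,850 is below the $551,800 cutoff, so the full $5,875 applies.
First-Time Homebuyer Credit: $368,850 is at or below the $515,200 threshold, so the full $6,750 applies.
Total: $3,630 + $4,230 + $5,875 + $6,750 = $20,485.

$20,485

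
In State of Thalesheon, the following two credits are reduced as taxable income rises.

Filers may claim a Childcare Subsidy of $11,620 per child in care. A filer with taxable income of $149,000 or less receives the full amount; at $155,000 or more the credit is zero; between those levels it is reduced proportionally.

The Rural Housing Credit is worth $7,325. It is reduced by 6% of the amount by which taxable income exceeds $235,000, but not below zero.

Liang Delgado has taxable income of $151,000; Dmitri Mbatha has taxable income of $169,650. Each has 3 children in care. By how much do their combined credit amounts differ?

Liang ($151,000): Childcare Subsidy: base = 3 × $11,620 = $34,860. $151,000 is $2,000 into a $6,000 phase-out range, leaving 4,000/6,000 of the credit: $34,860 × 4,000/6,000 = $23,240. Rural Housing Credit: $151,000 is at or below the $235,000 threshold, so the full $7,325 applies. total $23,240 + $7,325 = $30,565
Dmitri ($169,650): Childcare Subsidy: base = 3 × $11,620 = $34,860. $169,650 is at or above $155,000, so the credit is $0. Rural Housing Credit: $169,650 is at or below the $235,000 threshold, so the full $7,325 applies. total $0 + $7,325 = $7,325
Difference: |$30,565 − $7,325| = $23,240.

$23,240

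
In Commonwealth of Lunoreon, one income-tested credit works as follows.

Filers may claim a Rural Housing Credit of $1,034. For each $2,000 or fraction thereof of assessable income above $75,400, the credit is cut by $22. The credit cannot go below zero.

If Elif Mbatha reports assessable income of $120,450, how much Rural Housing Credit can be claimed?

$528

Rural Housing Credit: income exceeds $75,400 by $45,050, which is 23 full-or-partial $2,000 increments; reduction = 23 × $22 = $506, leaving $528.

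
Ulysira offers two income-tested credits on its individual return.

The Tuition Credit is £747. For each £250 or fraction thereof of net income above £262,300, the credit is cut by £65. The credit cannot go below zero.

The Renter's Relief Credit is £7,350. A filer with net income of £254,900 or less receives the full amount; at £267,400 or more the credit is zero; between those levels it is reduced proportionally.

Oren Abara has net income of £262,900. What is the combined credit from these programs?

Tuition Credit: income exceeds £262,300 by £600, which is 3 full-or-partial £250 increments; reduction = 3 × £65 = £195, leaving £552.
Renter's Relief Credit: £262,900 is £8,000 into a £12,500 phase-out range, leaving 4,500/12,500 of the credit: £7,350 × 4,500/12,500 = £2,646.
Total: £552 + £2,646 = £3,198.

£3,198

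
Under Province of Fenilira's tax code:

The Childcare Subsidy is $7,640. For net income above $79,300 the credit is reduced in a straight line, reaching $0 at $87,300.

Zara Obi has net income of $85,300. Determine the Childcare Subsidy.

$1,910

Childcare Subsidy: $85,300 is $6,000 into a $8,000 phase-out range, leaving 2,000/8,000 of the credit: $7,640 × 2,000/8,000 = $1,910.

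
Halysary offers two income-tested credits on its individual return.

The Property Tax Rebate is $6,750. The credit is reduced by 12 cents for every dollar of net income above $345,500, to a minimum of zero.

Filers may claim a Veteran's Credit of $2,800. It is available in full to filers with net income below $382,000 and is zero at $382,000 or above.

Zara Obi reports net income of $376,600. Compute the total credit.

$5,818

Property Tax Rebate: 12% of the $31,100 excess over $345,500 is $3,732; credit = $6,750 − $3,732 = $3,018.
Veteran's Credit: $376,600 is below the $382,000 cutoff, so the full $2,800 applies.
Total: $3,018 + $2,800 = $5,818.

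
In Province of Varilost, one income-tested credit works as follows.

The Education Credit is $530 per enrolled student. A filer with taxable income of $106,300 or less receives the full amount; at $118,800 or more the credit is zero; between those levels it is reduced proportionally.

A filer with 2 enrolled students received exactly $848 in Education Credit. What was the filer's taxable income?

Full credit = 2 × $530 = $1,060.
$848 is 848/1,060 of the full $1,060, so 212/1,060 of the $12,500 range has been used: income = $106,300 + $12,500 × 212/1,060 = $108,800.

$108,800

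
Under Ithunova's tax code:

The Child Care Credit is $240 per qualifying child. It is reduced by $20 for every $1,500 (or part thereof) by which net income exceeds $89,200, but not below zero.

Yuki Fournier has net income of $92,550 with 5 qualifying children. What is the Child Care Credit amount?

$1,140

Child Care Credit: base = 5 × $240 = $1,200. income exceeds $89,200 by $3,350, which is 3 full-or-partial $1,500 increments; reduction = 3 × $20 = $60, leaving $1,140.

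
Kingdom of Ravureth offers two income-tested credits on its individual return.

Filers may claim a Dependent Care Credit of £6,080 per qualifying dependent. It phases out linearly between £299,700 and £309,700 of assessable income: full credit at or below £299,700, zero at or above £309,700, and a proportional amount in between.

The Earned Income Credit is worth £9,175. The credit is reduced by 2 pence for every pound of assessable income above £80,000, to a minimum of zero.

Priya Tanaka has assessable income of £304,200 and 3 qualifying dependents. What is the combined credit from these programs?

£14,723

Dependent Care Credit: base = 3 × £6,080 = £18,240. £304,200 is £4,500 into a £10,000 phase-out range, leaving 5,500/10,000 of the credit: £18,240 × 5,500/10,000 = £10,032.
Earned Income Credit: 2% of the £224,200 excess over £80,000 is £4,484; credit = £9,175 − £4,484 = £4,691.
Total: £10,032 + £4,691 = £14,723.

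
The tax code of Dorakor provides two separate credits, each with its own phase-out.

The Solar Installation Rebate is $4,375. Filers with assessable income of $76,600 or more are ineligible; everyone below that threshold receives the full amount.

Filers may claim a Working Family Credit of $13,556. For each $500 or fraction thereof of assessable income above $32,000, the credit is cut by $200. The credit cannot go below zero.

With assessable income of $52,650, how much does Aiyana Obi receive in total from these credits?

Solar Installation Rebate: $52,650 is below the $76,600 cutoff, so the full $4,375 applies.
Working Family Credit: income exceeds $32,000 by $20,650, which is 42 full-or-partial $500 increments; reduction = 42 × $200 = $8,400, leaving $5,156.
Total: $4,375 + $5,156 = $9,531.

$9,531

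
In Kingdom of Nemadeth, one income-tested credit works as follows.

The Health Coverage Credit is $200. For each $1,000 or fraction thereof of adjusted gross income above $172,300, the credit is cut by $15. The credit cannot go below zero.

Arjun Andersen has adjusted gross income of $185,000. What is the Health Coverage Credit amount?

Health Coverage Credit: income exceeds $172,300 by $12,700, which is 13 full-or-partial $1,000 increments; reduction = 13 × $15 = $195, leaving $5.

$5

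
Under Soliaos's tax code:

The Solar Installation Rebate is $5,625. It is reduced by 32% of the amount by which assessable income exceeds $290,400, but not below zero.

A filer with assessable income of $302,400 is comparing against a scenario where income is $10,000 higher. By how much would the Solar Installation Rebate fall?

$1,785

At $302,400 — 32% of the $12,000 excess over $290,400 is $3,840; credit = $5,625 − $3,840 = $1,785.
At $312,400 — 32% of the $22,000 excess over $290,400 is $7,040 ≥ base, so the credit is $0.
Lost: $1,785 − $0 = $1,785.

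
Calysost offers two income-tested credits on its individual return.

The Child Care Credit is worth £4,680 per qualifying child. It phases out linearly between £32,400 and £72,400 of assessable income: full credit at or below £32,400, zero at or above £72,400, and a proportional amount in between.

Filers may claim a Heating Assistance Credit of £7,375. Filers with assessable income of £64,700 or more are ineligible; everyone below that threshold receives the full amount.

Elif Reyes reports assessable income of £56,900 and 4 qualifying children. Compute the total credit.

Child Care Credit: base = 4 × £4,680 = £18,720. £56,900 is £24,500 into a £40,000 phase-out range, leaving 15,500/40,000 of the credit: £18,720 × 15,500/40,000 = £7,254.
Heating Assistance Credit: £56,900 is below the £64,700 cutoff, so the full £7,375 applies.
Total: £7,254 + £7,375 = £14,629.

£14,629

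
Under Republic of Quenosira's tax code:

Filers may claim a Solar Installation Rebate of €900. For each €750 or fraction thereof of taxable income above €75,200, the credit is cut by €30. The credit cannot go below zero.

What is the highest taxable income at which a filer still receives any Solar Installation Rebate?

€96,950

After 29 increments the reduction is 29 × €30 = €870, leaving €30; one more increment wipes it out. Increment 29 ends at excess 29 × €750 = €21,750, so the highest qualifying income is €75,200 + €21,750 = €96,950.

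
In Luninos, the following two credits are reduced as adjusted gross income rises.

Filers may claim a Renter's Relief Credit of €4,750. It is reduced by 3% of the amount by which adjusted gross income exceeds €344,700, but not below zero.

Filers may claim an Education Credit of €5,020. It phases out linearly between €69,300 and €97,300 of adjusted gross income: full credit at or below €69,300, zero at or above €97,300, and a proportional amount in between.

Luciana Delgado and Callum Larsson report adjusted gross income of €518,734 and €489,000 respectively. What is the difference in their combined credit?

€421

Luciana (€518,734): Renter's Relief Credit: 3% of the €174,034 excess over €344,700 is €5,221.02 ≥ base, so the credit is €0. Education Credit: €518,734 is at or above €97,300, so the credit is €0. total €0 + €0 = €0
Callum (€489,000): Renter's Relief Credit: 3% of the €144,300 excess over €344,700 is €4,329; credit = €4,750 − €4,329 = €421. Education Credit: €489,000 is at or above €97,300, so the credit is €0. total €421 + €0 = €421
Difference: |€0 − €421| = €421.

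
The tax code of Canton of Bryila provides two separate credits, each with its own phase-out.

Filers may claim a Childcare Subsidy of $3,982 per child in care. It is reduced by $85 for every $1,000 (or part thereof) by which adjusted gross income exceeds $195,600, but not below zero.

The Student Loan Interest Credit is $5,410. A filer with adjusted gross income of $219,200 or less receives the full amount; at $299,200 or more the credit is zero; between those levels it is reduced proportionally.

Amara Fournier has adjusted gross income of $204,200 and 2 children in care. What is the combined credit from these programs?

$12,609

Childcare Subsidy: base = 2 × $3,982 = $7,964. income exceeds $195,600 by $8,600, which is 9 full-or-partial $1,000 increments; reduction = 9 × $85 = $765, leaving $7,199.
Student Loan Interest Credit: $204,200 is at or below the $219,200 threshold, so the full $5,410 applies.
Total: $7,199 + $5,410 = $12,609.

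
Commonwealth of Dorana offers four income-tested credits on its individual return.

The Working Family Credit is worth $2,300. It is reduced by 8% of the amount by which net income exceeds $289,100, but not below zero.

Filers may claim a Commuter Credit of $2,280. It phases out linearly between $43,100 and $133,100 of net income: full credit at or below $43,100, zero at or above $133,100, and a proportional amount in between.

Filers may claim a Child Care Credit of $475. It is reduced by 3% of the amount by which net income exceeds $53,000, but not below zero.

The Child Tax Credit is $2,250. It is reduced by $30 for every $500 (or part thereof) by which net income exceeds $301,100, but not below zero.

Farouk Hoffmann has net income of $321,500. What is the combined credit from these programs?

$1,020

Working Family Credit: 8% of the $32,400 excess over $289,100 is $2,592 ≥ base, so the credit is $0.
Commuter Credit: $321,500 is at or above $133,100, so the credit is $0.
Child Care Credit: 3% of the $268,500 excess over $53,000 is $8,055 ≥ base, so the credit is $0.
Child Tax Credit: income exceeds $301,100 by $20,400, which is 41 full-or-partial $500 increments; reduction = 41 × $30 = $1,230, leaving $1,020.
Total: $0 + $0 + $0 + $1,020 = $1,020.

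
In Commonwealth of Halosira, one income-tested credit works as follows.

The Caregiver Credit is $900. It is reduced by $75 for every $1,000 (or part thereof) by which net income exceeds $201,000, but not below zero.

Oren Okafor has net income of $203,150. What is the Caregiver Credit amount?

$675

Caregiver Credit: income exceeds $201,000 by $2,150, which is 3 full-or-partial $1,000 increments; reduction = 3 × $75 = $225, leaving $675.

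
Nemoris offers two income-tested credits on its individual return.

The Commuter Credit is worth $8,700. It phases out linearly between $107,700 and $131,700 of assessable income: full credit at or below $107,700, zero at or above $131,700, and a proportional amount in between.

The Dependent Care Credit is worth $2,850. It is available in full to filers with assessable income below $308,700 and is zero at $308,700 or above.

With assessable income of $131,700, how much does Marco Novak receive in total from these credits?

Commuter Credit: $131,700 is at or above $131,700, so the credit is $0.
Dependent Care Credit: $131,700 is below the $308,700 cutoff, so the full $2,850 applies.
Total: $0 + $2,850 = $2,850.

$2,850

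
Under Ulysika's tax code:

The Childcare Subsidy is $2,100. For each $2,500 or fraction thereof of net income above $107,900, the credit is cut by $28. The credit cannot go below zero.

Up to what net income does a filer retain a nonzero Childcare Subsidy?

After 74 increments the reduction is 74 × $28 = $2,072, leaving $28; one more increment wipes it out. Increment 74 ends at excess 74 × $2,500 = $185,000, so the highest qualifying income is $107,900 + $185,000 = $292,900.

$292,900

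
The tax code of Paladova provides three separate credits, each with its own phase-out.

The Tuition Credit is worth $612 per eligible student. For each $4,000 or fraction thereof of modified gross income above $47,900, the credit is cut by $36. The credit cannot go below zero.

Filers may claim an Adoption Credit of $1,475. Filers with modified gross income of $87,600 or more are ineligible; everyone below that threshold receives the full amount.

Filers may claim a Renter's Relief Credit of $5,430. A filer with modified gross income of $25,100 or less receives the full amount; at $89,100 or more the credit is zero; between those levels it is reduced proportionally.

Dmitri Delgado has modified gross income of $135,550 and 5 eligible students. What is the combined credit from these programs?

$2,268

Tuition Credit: base = 5 × $612 = $3,060. income exceeds $47,900 by $87,650, which is 22 full-or-partial $4,000 increments; reduction = 22 × $36 = $792, leaving $2,268.
Adoption Credit: $135,550 meets or exceeds the $87,600 cutoff, so the credit is $0.
Renter's Relief Credit: $135,550 is at or above $89,100, so the credit is $0.
Total: $2,268 + $0 + $0 = $2,268.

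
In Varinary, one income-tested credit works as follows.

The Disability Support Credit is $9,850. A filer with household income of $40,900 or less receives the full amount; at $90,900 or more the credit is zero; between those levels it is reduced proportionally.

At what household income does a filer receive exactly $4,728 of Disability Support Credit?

$4,728 is 4,728/9,850 of the full $9,850, so 5,122/9,850 of the $50,000 range has been used: income = $40,900 + $50,000 × 5,122/9,850 = $66,900.

$66,900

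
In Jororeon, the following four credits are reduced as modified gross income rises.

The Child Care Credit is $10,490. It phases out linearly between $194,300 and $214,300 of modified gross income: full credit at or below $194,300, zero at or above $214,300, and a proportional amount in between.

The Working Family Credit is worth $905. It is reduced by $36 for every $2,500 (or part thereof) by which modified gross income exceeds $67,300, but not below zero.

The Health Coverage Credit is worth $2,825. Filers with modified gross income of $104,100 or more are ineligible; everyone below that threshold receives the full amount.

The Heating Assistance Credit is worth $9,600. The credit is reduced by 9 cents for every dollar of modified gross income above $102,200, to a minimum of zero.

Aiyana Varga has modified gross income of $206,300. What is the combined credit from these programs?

$4,427

Child Care Credit: $206,300 is $12,000 into a $20,000 phase-out range, leaving 8,000/20,000 of the credit: $10,490 × 8,000/20,000 = $4,196.
Working Family Credit: income exceeds $67,300 by $139,000 → 56 increments × $36 = $2,016 ≥ base, so the credit is $0.
Health Coverage Credit: $206,300 meets or exceeds the $104,100 cutoff, so the credit is $0.
Heating Assistance Credit: 9% of the $104,100 excess over $102,200 is $9,369; credit = $9,600 − $9,369 = $231.
Total: $4,196 + $0 + $0 + $231 = $4,427.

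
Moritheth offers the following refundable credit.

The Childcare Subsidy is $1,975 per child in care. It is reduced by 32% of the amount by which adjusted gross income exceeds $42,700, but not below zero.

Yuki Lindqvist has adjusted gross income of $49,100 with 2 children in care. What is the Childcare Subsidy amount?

Childcare Subsidy: base = 2 × $1,975 = $3,950. 32% of the $6,400 excess over $42,700 is $2,048; credit = $3,950 − $2,048 = $1,902.

$1,902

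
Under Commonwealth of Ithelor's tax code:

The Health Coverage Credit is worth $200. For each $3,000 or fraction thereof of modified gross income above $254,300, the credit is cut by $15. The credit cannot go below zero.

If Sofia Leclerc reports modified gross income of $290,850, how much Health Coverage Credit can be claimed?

$5

Health Coverage Credit: income exceeds $254,300 by $36,550, which is 13 full-or-partial $3,000 increments; reduction = 13 × $15 = $195, leaving $5.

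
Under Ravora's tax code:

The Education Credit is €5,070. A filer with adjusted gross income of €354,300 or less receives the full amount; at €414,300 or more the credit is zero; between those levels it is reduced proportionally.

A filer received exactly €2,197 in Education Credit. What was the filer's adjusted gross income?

€2,197 is 2,197/5,070 of the full €5,070, so 2,873/5,070 of the €60,000 range has been used: income = €354,300 + €60,000 × 2,873/5,070 = €388,300.

€388,300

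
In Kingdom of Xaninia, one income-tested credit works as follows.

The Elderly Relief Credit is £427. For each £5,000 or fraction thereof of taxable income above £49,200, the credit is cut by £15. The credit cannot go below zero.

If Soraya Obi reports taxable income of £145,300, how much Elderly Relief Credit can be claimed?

Elderly Relief Credit: income exceeds £49,200 by £96,100, which is 20 full-or-partial £5,000 increments; reduction = 20 × £15 = £300, leaving £127.

£127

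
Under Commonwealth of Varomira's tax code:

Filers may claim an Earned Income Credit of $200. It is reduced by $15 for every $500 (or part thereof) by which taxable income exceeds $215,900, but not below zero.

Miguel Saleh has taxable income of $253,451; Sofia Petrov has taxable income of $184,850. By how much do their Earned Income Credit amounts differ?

Miguel ($253,451): Earned Income Credit: income exceeds $215,900 by $37,551 → 76 increments × $15 = $1,140 ≥ base, so the credit is $0.
Sofia ($184,850): Earned Income Credit: $184,850 is at or below the $215,900 threshold, so the full $200 applies.
Difference: |$0 − $200| = $200.

$200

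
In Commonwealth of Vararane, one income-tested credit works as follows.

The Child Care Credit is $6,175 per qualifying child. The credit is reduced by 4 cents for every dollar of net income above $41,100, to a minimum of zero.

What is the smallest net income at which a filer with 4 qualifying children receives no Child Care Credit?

$658,600

Full credit = 4 × $6,175 = $24,700.
The credit falls by 4% of each dollar above $41,100, so it reaches zero when the excess is $24,700 / 4% = $617,500: income = $41,100 + $617,500 = $658,600.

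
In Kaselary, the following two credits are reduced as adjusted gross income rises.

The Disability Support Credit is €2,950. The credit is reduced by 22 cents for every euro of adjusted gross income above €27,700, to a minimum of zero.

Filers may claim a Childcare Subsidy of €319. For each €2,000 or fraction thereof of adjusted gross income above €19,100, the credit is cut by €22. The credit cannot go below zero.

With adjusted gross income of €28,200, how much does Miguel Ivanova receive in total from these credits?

€3,049

Disability Support Credit: 22% of the €500 excess over €27,700 is €110; credit = €2,950 − €110 = €2,840.
Childcare Subsidy: income exceeds €19,100 by €9,100, which is 5 full-or-partial €2,000 increments; reduction = 5 × €22 = €110, leaving €209.
Total: €2,840 + €209 = €3,049.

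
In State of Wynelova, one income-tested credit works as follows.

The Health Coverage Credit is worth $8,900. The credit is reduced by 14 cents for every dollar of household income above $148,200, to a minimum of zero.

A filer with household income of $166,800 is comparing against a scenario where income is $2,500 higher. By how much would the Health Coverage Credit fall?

$350

At $166,800 — 14% of the $18,600 excess over $148,200 is $2,604; credit = $8,900 − $2,604 = $6,296.
At $169,300 — 14% of the $21,100 excess over $148,200 is $2,954; credit = $8,900 − $2,954 = $5,946.
Lost: $6,296 − $5,946 = $350.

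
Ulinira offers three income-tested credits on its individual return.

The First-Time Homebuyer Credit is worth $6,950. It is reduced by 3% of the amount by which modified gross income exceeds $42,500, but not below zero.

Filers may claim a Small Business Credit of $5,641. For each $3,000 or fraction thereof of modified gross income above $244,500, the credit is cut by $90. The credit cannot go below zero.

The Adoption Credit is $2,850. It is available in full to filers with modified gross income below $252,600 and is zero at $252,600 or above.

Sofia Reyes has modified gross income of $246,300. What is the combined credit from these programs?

First-Time Homebuyer Credit: 3% of the $203,800 excess over $42,500 is $6,114; credit = $6,950 − $6,114 = $836.
Small Business Credit: income exceeds $244,500 by $1,800, which is 1 full-or-partial $3,000 increment; reduction = 1 × $90 = $90, leaving $5,551.
Adoption Credit: $246,300 is below the $252,600 cutoff, so the full $2,850 applies.
Total: $836 + $5,551 + $2,850 = $9,237.

$9,237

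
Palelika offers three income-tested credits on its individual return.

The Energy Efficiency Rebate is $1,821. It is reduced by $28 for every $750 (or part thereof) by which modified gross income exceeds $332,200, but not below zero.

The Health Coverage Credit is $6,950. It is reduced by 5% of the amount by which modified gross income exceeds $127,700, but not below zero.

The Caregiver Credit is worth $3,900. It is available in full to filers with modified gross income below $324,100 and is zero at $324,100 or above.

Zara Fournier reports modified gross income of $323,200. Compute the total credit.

$5,721

Energy Efficiency Rebate: $323,200 is at or below the $332,200 threshold, so the full $1,821 applies.
Health Coverage Credit: 5% of the $195,500 excess over $127,700 is $9,775 ≥ base, so the credit is $0.
Caregiver Credit: $323,200 is below the $324,100 cutoff, so the full $3,900 applies.
Total: $1,821 + $0 + $3,900 = $5,721.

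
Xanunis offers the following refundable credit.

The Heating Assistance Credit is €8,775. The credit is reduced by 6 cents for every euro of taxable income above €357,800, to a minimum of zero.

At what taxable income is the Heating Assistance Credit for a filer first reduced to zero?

€504,050

The credit falls by 6% of each euro above €357,800, so it reaches zero when the excess is €8,775 / 6% = €146,250: income = €357,800 + €146,250 = €504,050.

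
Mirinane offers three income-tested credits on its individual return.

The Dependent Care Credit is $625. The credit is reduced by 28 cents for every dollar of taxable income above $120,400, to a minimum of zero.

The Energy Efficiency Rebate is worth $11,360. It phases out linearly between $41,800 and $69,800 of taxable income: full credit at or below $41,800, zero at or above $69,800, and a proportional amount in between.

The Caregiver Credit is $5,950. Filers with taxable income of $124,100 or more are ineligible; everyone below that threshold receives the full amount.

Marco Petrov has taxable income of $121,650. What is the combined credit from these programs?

$6,225

Dependent Care Credit: 28% of the $1,250 excess over $120,400 is $350; credit = $625 − $350 = $275.
Energy Efficiency Rebate: $121,650 is at or above $69,800, so the credit is $0.
Caregiver Credit: $121,650 is below the $124,100 cutoff, so the full $5,950 applies.
Total: $275 + $0 + $5,950 = $6,225.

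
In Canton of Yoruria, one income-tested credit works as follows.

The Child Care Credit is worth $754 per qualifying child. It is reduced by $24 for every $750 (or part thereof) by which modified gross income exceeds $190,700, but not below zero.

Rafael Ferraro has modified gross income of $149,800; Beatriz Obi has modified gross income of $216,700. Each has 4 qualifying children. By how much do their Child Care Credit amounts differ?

$840

Rafael ($149,800): Child Care Credit: base = 4 × $754 = $3,016. $149,800 is at or below the $190,700 threshold, so the full $3,016 applies.
Beatriz ($216,700): Child Care Credit: base = 4 × $754 = $3,016. income exceeds $190,700 by $26,000, which is 35 full-or-partial $750 increments; reduction = 35 × $24 = $840, leaving $2,176.
Difference: |$3,016 − $2,176| = $840.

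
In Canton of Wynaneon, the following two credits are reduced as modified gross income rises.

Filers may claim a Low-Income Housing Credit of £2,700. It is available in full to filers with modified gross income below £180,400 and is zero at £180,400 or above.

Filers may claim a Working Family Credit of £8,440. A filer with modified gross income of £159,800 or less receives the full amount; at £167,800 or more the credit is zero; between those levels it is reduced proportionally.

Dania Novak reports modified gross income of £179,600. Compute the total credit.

£2,700

Low-Income Housing Credit: £179,600 is below the £180,400 cutoff, so the full £2,700 applies.
Working Family Credit: £179,600 is at or above £167,800, so the credit is £0.
Total: £2,700 + £0 = £2,700.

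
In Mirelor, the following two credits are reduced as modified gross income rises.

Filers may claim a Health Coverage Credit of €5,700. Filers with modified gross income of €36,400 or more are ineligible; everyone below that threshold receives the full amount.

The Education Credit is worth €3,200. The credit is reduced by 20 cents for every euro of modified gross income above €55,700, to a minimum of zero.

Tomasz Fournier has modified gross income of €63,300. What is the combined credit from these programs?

Health Coverage Credit: €63,300 meets or exceeds the €36,400 cutoff, so the credit is €0.
Education Credit: 20% of the €7,600 excess over €55,700 is €1,520; credit = €3,200 − €1,520 = €1,680.
Total: €0 + €1,680 = €1,680.

€1,680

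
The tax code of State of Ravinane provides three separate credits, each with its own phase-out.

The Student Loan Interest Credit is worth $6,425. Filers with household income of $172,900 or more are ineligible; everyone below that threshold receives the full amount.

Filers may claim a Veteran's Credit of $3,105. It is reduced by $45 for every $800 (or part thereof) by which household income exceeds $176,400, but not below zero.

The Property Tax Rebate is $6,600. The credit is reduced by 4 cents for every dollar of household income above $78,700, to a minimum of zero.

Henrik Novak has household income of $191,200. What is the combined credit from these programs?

Student Loan Interest Credit: $191,200 meets or exceeds the $172,900 cutoff, so the credit is $0.
Veteran's Credit: income exceeds $176,400 by $14,800, which is 19 full-or-partial $800 increments; reduction = 19 × $45 = $855, leaving $2,250.
Property Tax Rebate: 4% of the $112,500 excess over $78,700 is $4,500; credit = $6,600 − $4,500 = $2,100.
Total: $0 + $2,250 + $2,100 = $4,350.

$4,350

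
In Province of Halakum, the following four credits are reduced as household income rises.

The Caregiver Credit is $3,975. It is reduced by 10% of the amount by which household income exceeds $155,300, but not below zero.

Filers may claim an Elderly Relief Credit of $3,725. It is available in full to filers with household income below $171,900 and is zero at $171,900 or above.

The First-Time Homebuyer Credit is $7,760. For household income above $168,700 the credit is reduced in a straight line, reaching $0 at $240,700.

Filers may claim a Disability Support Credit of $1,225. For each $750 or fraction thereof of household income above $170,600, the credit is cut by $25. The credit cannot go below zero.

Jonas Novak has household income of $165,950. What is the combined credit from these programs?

Caregiver Credit: 10% of the $10,650 excess over $155,300 is $1,065; credit = $3,975 − $1,065 = $2,910.
Elderly Relief Credit: $165,950 is below the $171,900 cutoff, so the full $3,725 applies.
First-Time Homebuyer Credit: $165,950 is at or below the $168,700 threshold, so the full $7,760 applies.
Disability Support Credit: $165,950 is at or below the $170,600 threshold, so the full $1,225 applies.
Total: $2,910 + $3,725 + $7,760 + $1,225 = $15,620.

$15,620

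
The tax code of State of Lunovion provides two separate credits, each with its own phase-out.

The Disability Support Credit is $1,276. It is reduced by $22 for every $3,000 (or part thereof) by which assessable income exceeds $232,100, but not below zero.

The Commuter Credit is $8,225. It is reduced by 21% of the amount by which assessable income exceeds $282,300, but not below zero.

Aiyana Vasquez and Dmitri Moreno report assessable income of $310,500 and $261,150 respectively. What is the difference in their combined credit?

$6,296

Aiyana ($310,500): Disability Support Credit: income exceeds $232,100 by $78,400, which is 27 full-or-partial $3,000 increments; reduction = 27 × $22 = $594, leaving $682. Commuter Credit: 21% of the $28,200 excess over $282,300 is $5,922; credit = $8,225 − $5,922 = $2,303. total $682 + $2,303 = $2,985
Dmitri ($261,150): Disability Support Credit: income exceeds $232,100 by $29,050, which is 10 full-or-partial $3,000 increments; reduction = 10 × $22 = $220, leaving $1,056. Commuter Credit: $261,150 is at or below the $282,300 threshold, so the full $8,225 applies. total $1,056 + $8,225 = $9,281
Difference: |$2,985 − $9,281| = $6,296.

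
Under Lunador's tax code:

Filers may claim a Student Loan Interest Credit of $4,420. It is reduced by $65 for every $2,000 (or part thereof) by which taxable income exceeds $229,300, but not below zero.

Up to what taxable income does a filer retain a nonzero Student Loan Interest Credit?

After 67 increments the reduction is 67 × $65 = $4,355, leaving $65; one more increment wipes it out. Increment 67 ends at excess 67 × $2,000 = $134,000, so the highest qualifying income is $229,300 + $134,000 = $363,300.

$363,300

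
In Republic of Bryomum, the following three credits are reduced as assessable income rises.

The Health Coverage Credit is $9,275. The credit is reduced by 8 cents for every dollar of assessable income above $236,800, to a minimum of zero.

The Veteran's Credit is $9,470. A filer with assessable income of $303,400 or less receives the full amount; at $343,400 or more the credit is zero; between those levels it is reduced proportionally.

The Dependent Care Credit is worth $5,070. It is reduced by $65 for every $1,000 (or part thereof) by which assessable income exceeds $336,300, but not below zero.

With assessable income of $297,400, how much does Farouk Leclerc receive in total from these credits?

Health Coverage Credit: 8% of the $60,600 excess over $236,800 is $4,848; credit = $9,275 − $4,848 = $4,427.
Veteran's Credit: $297,400 is at or below the $303,400 threshold, so the full $9,470 applies.
Dependent Care Credit: $297,400 is at or below the $336,300 threshold, so the full $5,070 applies.
Total: $4,427 + $9,470 + $5,070 = $18,967.

$18,967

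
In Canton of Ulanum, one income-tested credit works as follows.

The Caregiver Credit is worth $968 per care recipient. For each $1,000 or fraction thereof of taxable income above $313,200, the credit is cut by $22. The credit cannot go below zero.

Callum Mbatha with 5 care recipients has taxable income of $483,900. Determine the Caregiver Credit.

$1,078

Caregiver Credit: base = 5 × $968 = $4,840. income exceeds $313,200 by $170,700, which is 171 full-or-partial $1,000 increments; reduction = 171 × $22 = $3,762, leaving $1,078.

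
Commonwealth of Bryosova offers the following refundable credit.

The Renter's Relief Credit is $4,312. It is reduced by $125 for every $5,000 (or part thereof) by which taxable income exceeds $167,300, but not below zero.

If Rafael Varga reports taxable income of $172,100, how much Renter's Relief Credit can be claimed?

Renter's Relief Credit: income exceeds $167,300 by $4,800, which is 1 full-or-partial $5,000 increment; reduction = 1 × $125 = $125, leaving $4,187.

$4,187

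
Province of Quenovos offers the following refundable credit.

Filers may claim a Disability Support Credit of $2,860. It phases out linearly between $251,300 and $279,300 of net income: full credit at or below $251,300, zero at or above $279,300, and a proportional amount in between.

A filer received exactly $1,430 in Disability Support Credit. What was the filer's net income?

$265,300

$1,430 is 1,430/2,860 of the full $2,860, so 1,430/2,860 of the $28,000 range has been used: income = $251,300 + $28,000 × 1,430/2,860 = $265,300.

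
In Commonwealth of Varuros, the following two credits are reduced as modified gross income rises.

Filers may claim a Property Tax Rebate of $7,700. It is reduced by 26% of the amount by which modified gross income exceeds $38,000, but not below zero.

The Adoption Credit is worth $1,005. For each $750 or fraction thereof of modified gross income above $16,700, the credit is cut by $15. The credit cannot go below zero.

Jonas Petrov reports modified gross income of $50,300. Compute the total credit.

Property Tax Rebate: 26% of the $12,300 excess over $38,000 is $3,198; credit = $7,700 − $3,198 = $4,502.
Adoption Credit: income exceeds $16,700 by $33,600, which is 45 full-or-partial $750 increments; reduction = 45 × $15 = $675, leaving $330.
Total: $4,502 + $330 = $4,832.

$4,832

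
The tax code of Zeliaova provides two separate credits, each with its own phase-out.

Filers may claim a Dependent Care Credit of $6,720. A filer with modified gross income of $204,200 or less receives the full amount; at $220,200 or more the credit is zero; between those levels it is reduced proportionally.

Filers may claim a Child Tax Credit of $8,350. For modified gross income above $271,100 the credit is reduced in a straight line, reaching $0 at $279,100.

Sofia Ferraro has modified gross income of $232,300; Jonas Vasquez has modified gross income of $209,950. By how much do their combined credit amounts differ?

Sofia ($232,300): Dependent Care Credit: $232,300 is at or above $220,200, so the credit is $0. Child Tax Credit: $232,300 is at or below the $271,100 threshold, so the full $8,350 applies. total $0 + $8,350 = $8,350
Jonas ($209,950): Dependent Care Credit: $209,950 is $5,750 into a $16,000 phase-out range, leaving 10,250/16,000 of the credit: $6,720 × 10,250/16,000 = $4,305. Child Tax Credit: $209,950 is at or below the $271,100 threshold, so the full $8,350 applies. total $4,305 + $8,350 = $12,655
Difference: |$8,350 − $12,655| = $4,305.

$4,305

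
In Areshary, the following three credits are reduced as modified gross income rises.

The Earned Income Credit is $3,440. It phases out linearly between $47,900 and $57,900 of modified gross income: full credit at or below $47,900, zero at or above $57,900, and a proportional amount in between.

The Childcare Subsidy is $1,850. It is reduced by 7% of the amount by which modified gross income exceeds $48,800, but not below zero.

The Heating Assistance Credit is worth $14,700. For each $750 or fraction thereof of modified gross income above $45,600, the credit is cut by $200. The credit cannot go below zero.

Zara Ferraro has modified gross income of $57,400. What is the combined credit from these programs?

Earned Income Credit: $57,400 is $9,500 into a $10,000 phase-out range, leaving 500/10,000 of the credit: $3,440 × 500/10,000 = $172.
Childcare Subsidy: 7% of the $8,600 excess over $48,800 is $602; credit = $1,850 − $602 = $1,248.
Heating Assistance Credit: income exceeds $45,600 by $11,800, which is 16 full-or-partial $750 increments; reduction = 16 × $200 = $3,200, leaving $11,500.
Total: $172 + $1,248 + $11,500 = $12,920.

$12,920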